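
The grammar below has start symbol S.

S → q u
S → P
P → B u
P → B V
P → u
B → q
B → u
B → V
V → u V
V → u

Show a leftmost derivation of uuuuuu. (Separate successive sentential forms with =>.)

S => P   [S → P]
P => Bu   [P → B u]
Bu => Vu   [B → V]
Vu => uVu   [V → u V]
uVu => uuVu   [V → u V]
uuVu => uuuVu   [V → u V]
uuuVu => uuuuVu   [V → u V]
uuuuVu => uuuuuu   [V → u]

S => P => Bu => Vu => uVu => uuVu => uuuVu => uuuuVu => uuuuuu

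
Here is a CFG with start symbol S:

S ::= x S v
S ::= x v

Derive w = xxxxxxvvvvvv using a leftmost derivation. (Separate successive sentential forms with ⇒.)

S ⇒ xSv ⇒ xxSvv ⇒ xxxSvvv ⇒ xxxxSvvvv ⇒ xxxxxSvvvvv ⇒ xxxxxxvvvvvv

S ⇒ xSv   [S ::= x S v]
xSv ⇒ xxSvv   [S ::= x S v]
xxSvv ⇒ xxxSvvv   [S ::= x S v]
xxxSvvv ⇒ xxxxSvvvv   [S ::= x S v]
xxxxSvvvv ⇒ xxxxxSvvvvv   [S ::= x S v]
xxxxxSvvvvv ⇒ xxxxxxvvvvvv   [S ::= x v]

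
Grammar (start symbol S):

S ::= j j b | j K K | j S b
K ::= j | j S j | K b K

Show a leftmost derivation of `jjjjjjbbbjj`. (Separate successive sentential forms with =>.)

S => jKK => jjSjK => jjjSbjK => jjjjSbbjK => jjjjjjbbbjK => jjjjjjbbbjj

S => jKK   [S ::= j K K]
jKK => jjSjK   [K ::= j S j]
jjSjK => jjjSbjK   [S ::= j S b]
jjjSbjK => jjjjSbbjK   [S ::= j S b]
jjjjSbbjK => jjjjjjbbbjK   [S ::= j j b]
jjjjjjbbbjK => jjjjjjbbbjj   [K ::= j]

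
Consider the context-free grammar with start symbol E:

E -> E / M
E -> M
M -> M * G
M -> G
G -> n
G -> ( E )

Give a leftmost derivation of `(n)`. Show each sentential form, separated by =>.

E => M   [E -> M]
M => G   [M -> G]
G => (E)   [G -> ( E )]
(E) => (M)   [E -> M]
(M) => (G)   [M -> G]
(G) => (n)   [G -> n]

E=>M=>G=>(E)=>(M)=>(G)=>(n)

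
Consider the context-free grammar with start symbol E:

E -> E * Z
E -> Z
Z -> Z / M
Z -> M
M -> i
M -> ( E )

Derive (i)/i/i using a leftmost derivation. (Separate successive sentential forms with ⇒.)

E⇒Z⇒Z/M⇒Z/M/M⇒M/M/M⇒(E)/M/M⇒(Z)/M/M⇒(M)/M/M⇒(i)/M/M⇒(i)/i/M⇒(i)/i/i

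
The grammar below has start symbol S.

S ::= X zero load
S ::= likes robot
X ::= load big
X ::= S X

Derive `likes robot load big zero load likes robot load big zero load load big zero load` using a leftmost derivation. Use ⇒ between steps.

S ⇒ X zero load   [S ::= X zero load]
X zero load ⇒ S X zero load   [X ::= S X]
S X zero load ⇒ likes robot X zero load   [S ::= likes robot]
likes robot X zero load ⇒ likes robot S X zero load   [X ::= S X]
likes robot S X zero load ⇒ likes robot X zero load X zero load   [S ::= X zero load]
likes robot X zero load X zero load ⇒ likes robot S X zero load X zero load   [X ::= S X]
likes robot S X zero load X zero load ⇒ likes robot X zero load X zero load X zero load   [S ::= X zero load]
likes robot X zero load X zero load X zero load ⇒ likes robot load big zero load X zero load X zero load   [X ::= load big]
likes robot load big zero load X zero load X zero load ⇒ likes robot load big zero load S X zero load X zero load   [X ::= S X]
likes robot load big zero load S X zero load X zero load ⇒ likes robot load big zero load likes robot X zero load X zero load   [S ::= likes robot]
likes robot load big zero load likes robot X zero load X zero load ⇒ likes robot load big zero load likes robot load big zero load X zero load   [X ::= load big]
likes robot load big zero load likes robot load big zero load X zero load ⇒ likes robot load big zero load likes robot load big zero load load big zero load   [X ::= load big]

S ⇒ X zero load ⇒ S X zero load ⇒ likes robot X zero load ⇒ likes robot S X zero load ⇒ likes robot X zero load X zero load ⇒ likes robot S X zero load X zero load ⇒ likes robot X zero load X zero load X zero load ⇒ likes robot load big zero load X zero load X zero load ⇒ likes robot load big zero load S X zero load X zero load ⇒ likes robot load big zero load likes robot X zero load X zero load ⇒ likes robot load big zero load likes robot load big zero load X zero load ⇒ likes robot load big zero load likes robot load big zero load load big zero load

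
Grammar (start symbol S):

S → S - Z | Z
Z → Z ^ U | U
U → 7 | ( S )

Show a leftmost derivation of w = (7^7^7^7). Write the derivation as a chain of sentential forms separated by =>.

S=>Z=>U=>(S)=>(Z)=>(Z^U)=>(Z^U^U)=>(Z^U^U^U)=>(U^U^U^U)=>(7^U^U^U)=>(7^7^U^U)=>(7^7^7^U)=>(7^7^7^7)

S => Z   [S → Z]
Z => U   [Z → U]
U => (S)   [U → ( S )]
(S) => (Z)   [S → Z]
(Z) => (Z^U)   [Z → Z ^ U]
(Z^U) => (Z^U^U)   [Z → Z ^ U]
(Z^U^U) => (Z^U^U^U)   [Z → Z ^ U]
(Z^U^U^U) => (U^U^U^U)   [Z → U]
(U^U^U^U) => (7^U^U^U)   [U → 7]
(7^U^U^U) => (7^7^U^U)   [U → 7]
(7^7^U^U) => (7^7^7^U)   [U → 7]
(7^7^7^U) => (7^7^7^7)   [U → 7]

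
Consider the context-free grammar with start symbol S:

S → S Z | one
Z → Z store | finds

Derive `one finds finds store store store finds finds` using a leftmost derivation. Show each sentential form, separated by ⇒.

S ⇒ S Z ⇒ S Z Z ⇒ S Z Z Z ⇒ S Z Z Z Z ⇒ one Z Z Z Z ⇒ one finds Z Z Z ⇒ one finds Z store Z Z ⇒ one finds Z store store Z Z ⇒ one finds Z store store store Z Z ⇒ one finds finds store store store Z Z ⇒ one finds finds store store store finds Z ⇒ one finds finds store store store finds finds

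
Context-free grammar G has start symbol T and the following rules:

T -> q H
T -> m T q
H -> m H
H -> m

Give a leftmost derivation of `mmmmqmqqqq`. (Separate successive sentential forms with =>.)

T => mTq => mmTqq => mmmTqqq => mmmmTqqqq => mmmmqHqqqq => mmmmqmqqqq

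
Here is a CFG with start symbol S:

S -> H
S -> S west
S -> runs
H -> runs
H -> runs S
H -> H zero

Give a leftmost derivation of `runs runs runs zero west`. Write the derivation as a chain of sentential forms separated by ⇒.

S ⇒ H   [S -> H]
H ⇒ runs S   [H -> runs S]
runs S ⇒ runs S west   [S -> S west]
runs S west ⇒ runs H west   [S -> H]
runs H west ⇒ runs runs S west   [H -> runs S]
runs runs S west ⇒ runs runs H west   [S -> H]
runs runs H west ⇒ runs runs H zero west   [H -> H zero]
runs runs H zero west ⇒ runs runs runs zero west   [H -> runs]

S ⇒ H ⇒ runs S ⇒ runs S west ⇒ runs H west ⇒ runs runs S west ⇒ runs runs H west ⇒ runs runs H zero west ⇒ runs runs runs zero west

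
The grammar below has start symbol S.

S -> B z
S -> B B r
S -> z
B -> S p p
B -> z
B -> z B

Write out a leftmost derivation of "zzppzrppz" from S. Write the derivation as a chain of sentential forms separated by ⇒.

S ⇒ Bz ⇒ Sppz ⇒ BBrppz ⇒ SppBrppz ⇒ BzppBrppz ⇒ zzppBrppz ⇒ zzppzrppz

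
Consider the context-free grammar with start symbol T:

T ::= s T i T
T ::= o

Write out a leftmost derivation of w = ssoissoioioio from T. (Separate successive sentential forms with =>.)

T => sTiT   [T ::= s T i T]
sTiT => ssTiTiT   [T ::= s T i T]
ssTiTiT => ssoiTiT   [T ::= o]
ssoiTiT => ssoisTiTiT   [T ::= s T i T]
ssoisTiTiT => ssoissTiTiTiT   [T ::= s T i T]
ssoissTiTiTiT => ssoissoiTiTiT   [T ::= o]
ssoissoiTiTiT => ssoissoioiTiT   [T ::= o]
ssoissoioiTiT => ssoissoioioiT   [T ::= o]
ssoissoioioiT => ssoissoioioio   [T ::= o]

T=>sTiT=>ssTiTiT=>ssoiTiT=>ssoisTiTiT=>ssoissTiTiTiT=>ssoissoiTiTiT=>ssoissoioiTiT=>ssoissoioioiT=>ssoissoioioio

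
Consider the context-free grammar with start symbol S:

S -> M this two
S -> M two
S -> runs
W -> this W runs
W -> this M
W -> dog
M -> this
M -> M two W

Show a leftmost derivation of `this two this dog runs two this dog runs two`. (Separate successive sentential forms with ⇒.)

S ⇒ M two   [S -> M two]
M two ⇒ M two W two   [M -> M two W]
M two W two ⇒ M two W two W two   [M -> M two W]
M two W two W two ⇒ this two W two W two   [M -> this]
this two W two W two ⇒ this two this W runs two W two   [W -> this W runs]
this two this W runs two W two ⇒ this two this dog runs two W two   [W -> dog]
this two this dog runs two W two ⇒ this two this dog runs two this W runs two   [W -> this W runs]
this two this dog runs two this W runs two ⇒ this two this dog runs two this dog runs two   [W -> dog]

S ⇒ M two ⇒ M two W two ⇒ M two W two W two ⇒ this two W two W two ⇒ this two this W runs two W two ⇒ this two this dog runs two W two ⇒ this two this dog runs two this W runs two ⇒ this two this dog runs two this dog runs two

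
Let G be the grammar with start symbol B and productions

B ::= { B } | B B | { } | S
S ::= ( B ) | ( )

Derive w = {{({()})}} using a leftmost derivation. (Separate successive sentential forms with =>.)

B => {B}   [B ::= { B }]
{B} => {{B}}   [B ::= { B }]
{{B}} => {{S}}   [B ::= S]
{{S}} => {{(B)}}   [S ::= ( B )]
{{(B)}} => {{({B})}}   [B ::= { B }]
{{({B})}} => {{({S})}}   [B ::= S]
{{({S})}} => {{({()})}}   [S ::= ( )]

B => {B} => {{B}} => {{S}} => {{(B)}} => {{({B})}} => {{({S})}} => {{({()})}}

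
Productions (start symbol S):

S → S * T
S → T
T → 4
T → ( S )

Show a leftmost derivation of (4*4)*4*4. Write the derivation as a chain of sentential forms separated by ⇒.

S ⇒ S*T ⇒ S*T*T ⇒ T*T*T ⇒ (S)*T*T ⇒ (S*T)*T*T ⇒ (T*T)*T*T ⇒ (4*T)*T*T ⇒ (4*4)*T*T ⇒ (4*4)*4*T ⇒ (4*4)*4*4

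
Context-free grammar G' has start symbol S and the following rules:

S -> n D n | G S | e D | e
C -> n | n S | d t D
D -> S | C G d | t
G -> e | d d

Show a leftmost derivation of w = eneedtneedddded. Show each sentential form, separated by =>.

S => eD => eCGd => enSGd => enGSGd => eneSGd => eneeDGd => eneeCGdGd => eneedtDGdGd => eneedtCGdGdGd => eneedtnSGdGdGd => eneedtneGdGdGd => eneedtneedGdGd => eneedtneeddddGd => eneedtneedddded

S => eD   [S -> e D]
eD => eCGd   [D -> C G d]
eCGd => enSGd   [C -> n S]
enSGd => enGSGd   [S -> G S]
enGSGd => eneSGd   [G -> e]
eneSGd => eneeDGd   [S -> e D]
eneeDGd => eneeCGdGd   [D -> C G d]
eneeCGdGd => eneedtDGdGd   [C -> d t D]
eneedtDGdGd => eneedtCGdGdGd   [D -> C G d]
eneedtCGdGdGd => eneedtnSGdGdGd   [C -> n S]
eneedtnSGdGdGd => eneedtneGdGdGd   [S -> e]
eneedtneGdGdGd => eneedtneedGdGd   [G -> e]
eneedtneedGdGd => eneedtneeddddGd   [G -> d d]
eneedtneeddddGd => eneedtneedddded   [G -> e]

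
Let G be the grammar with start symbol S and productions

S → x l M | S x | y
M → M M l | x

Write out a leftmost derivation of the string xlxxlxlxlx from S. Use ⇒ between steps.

S⇒Sx⇒xlMx⇒xlMMlx⇒xlMMlMlx⇒xlMMlMlMlx⇒xlxMlMlMlx⇒xlxxlMlMlx⇒xlxxlxlMlx⇒xlxxlxlxlx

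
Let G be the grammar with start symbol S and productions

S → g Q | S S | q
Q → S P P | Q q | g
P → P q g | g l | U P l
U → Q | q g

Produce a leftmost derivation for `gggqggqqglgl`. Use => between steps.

S => gQ   [S → g Q]
gQ => gSPP   [Q → S P P]
gSPP => gSSPP   [S → S S]
gSSPP => ggQSPP   [S → g Q]
ggQSPP => ggQqSPP   [Q → Q q]
ggQqSPP => gggqSPP   [Q → g]
gggqSPP => gggqSSPP   [S → S S]
gggqSSPP => gggqgQSPP   [S → g Q]
gggqgQSPP => gggqggSPP   [Q → g]
gggqggSPP => gggqggSSPP   [S → S S]
gggqggSSPP => gggqggqSPP   [S → q]
gggqggqSPP => gggqggqqPP   [S → q]
gggqggqqPP => gggqggqqglP   [P → g l]
gggqggqqglP => gggqggqqglgl   [P → g l]

S => gQ => gSPP => gSSPP => ggQSPP => ggQqSPP => gggqSPP => gggqSSPP => gggqgQSPP => gggqggSPP => gggqggSSPP => gggqggqSPP => gggqggqqPP => gggqggqqglP => gggqggqqglgl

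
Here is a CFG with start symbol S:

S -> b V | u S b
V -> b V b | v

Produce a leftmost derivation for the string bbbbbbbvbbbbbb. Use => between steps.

S=>bV=>bbVb=>bbbVbb=>bbbbVbbb=>bbbbbVbbbb=>bbbbbbVbbbbb=>bbbbbbbVbbbbbb=>bbbbbbbvbbbbbb

S => bV   [S -> b V]
bV => bbVb   [V -> b V b]
bbVb => bbbVbb   [V -> b V b]
bbbVbb => bbbbVbbb   [V -> b V b]
bbbbVbbb => bbbbbVbbbb   [V -> b V b]
bbbbbVbbbb => bbbbbbVbbbbb   [V -> b V b]
bbbbbbVbbbbb => bbbbbbbVbbbbbb   [V -> b V b]
bbbbbbbVbbbbbb => bbbbbbbvbbbbbb   [V -> v]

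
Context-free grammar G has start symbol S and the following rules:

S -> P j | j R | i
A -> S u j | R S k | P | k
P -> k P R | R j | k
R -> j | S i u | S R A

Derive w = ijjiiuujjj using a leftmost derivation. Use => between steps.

S => Pj   [S -> P j]
Pj => Rjj   [P -> R j]
Rjj => SRAjj   [R -> S R A]
SRAjj => iRAjj   [S -> i]
iRAjj => ijAjj   [R -> j]
ijAjj => ijSujjj   [A -> S u j]
ijSujjj => ijjRujjj   [S -> j R]
ijjRujjj => ijjSiuujjj   [R -> S i u]
ijjSiuujjj => ijjiiuujjj   [S -> i]

S => Pj => Rjj => SRAjj => iRAjj => ijAjj => ijSujjj => ijjRujjj => ijjSiuujjj => ijjiiuujjj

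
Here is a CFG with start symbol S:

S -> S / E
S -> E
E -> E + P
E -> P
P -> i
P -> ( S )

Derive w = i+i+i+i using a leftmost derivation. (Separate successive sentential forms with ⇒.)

S ⇒ E   [S -> E]
E ⇒ E+P   [E -> E + P]
E+P ⇒ E+P+P   [E -> E + P]
E+P+P ⇒ E+P+P+P   [E -> E + P]
E+P+P+P ⇒ P+P+P+P   [E -> P]
P+P+P+P ⇒ i+P+P+P   [P -> i]
i+P+P+P ⇒ i+i+P+P   [P -> i]
i+i+P+P ⇒ i+i+i+P   [P -> i]
i+i+i+P ⇒ i+i+i+i   [P -> i]

S ⇒ E ⇒ E+P ⇒ E+P+P ⇒ E+P+P+P ⇒ P+P+P+P ⇒ i+P+P+P ⇒ i+i+P+P ⇒ i+i+i+P ⇒ i+i+i+i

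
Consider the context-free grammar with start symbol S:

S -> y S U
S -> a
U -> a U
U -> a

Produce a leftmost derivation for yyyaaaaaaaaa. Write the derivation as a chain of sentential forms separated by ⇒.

S ⇒ ySU ⇒ yySUU ⇒ yyySUUU ⇒ yyyaUUU ⇒ yyyaaUU ⇒ yyyaaaU ⇒ yyyaaaaU ⇒ yyyaaaaaU ⇒ yyyaaaaaaU ⇒ yyyaaaaaaaU ⇒ yyyaaaaaaaaU ⇒ yyyaaaaaaaaa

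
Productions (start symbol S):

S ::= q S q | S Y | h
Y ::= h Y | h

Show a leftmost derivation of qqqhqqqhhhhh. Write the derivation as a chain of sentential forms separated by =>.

S=>SY=>SYY=>SYYY=>qSqYYY=>qqSqqYYY=>qqqSqqqYYY=>qqqhqqqYYY=>qqqhqqqhYY=>qqqhqqqhhYY=>qqqhqqqhhhY=>qqqhqqqhhhhY=>qqqhqqqhhhhh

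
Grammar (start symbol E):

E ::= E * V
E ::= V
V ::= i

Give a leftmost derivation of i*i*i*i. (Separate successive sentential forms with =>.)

E=>E*V=>E*V*V=>E*V*V*V=>V*V*V*V=>i*V*V*V=>i*i*V*V=>i*i*i*V=>i*i*i*i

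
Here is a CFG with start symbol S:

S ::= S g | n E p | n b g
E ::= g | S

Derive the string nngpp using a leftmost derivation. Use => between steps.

S=>nEp=>nSp=>nnEpp=>nngpp

S => nEp   [S ::= n E p]
nEp => nSp   [E ::= S]
nSp => nnEpp   [S ::= n E p]
nnEpp => nngpp   [E ::= g]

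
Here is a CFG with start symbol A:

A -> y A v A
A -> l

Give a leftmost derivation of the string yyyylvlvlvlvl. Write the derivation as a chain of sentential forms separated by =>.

A=>yAvA=>yyAvAvA=>yyyAvAvAvA=>yyyyAvAvAvAvA=>yyyylvAvAvAvA=>yyyylvlvAvAvA=>yyyylvlvlvAvA=>yyyylvlvlvlvA=>yyyylvlvlvlvl

A => yAvA   [A -> y A v A]
yAvA => yyAvAvA   [A -> y A v A]
yyAvAvA => yyyAvAvAvA   [A -> y A v A]
yyyAvAvAvA => yyyyAvAvAvAvA   [A -> y A v A]
yyyyAvAvAvAvA => yyyylvAvAvAvA   [A -> l]
yyyylvAvAvAvA => yyyylvlvAvAvA   [A -> l]
yyyylvlvAvAvA => yyyylvlvlvAvA   [A -> l]
yyyylvlvlvAvA => yyyylvlvlvlvA   [A -> l]
yyyylvlvlvlvA => yyyylvlvlvlvl   [A -> l]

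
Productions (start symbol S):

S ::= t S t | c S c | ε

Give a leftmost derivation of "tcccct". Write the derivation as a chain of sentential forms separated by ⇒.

S ⇒ tSt ⇒ tcSct ⇒ tccScct ⇒ tcccct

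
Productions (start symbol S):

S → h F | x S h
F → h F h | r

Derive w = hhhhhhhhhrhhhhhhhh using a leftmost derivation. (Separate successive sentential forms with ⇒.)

S ⇒ hF ⇒ hhFh ⇒ hhhFhh ⇒ hhhhFhhh ⇒ hhhhhFhhhh ⇒ hhhhhhFhhhhh ⇒ hhhhhhhFhhhhhh ⇒ hhhhhhhhFhhhhhhh ⇒ hhhhhhhhhFhhhhhhhh ⇒ hhhhhhhhhrhhhhhhhh

S ⇒ hF   [S → h F]
hF ⇒ hhFh   [F → h F h]
hhFh ⇒ hhhFhh   [F → h F h]
hhhFhh ⇒ hhhhFhhh   [F → h F h]
hhhhFhhh ⇒ hhhhhFhhhh   [F → h F h]
hhhhhFhhhh ⇒ hhhhhhFhhhhh   [F → h F h]
hhhhhhFhhhhh ⇒ hhhhhhhFhhhhhh   [F → h F h]
hhhhhhhFhhhhhh ⇒ hhhhhhhhFhhhhhhh   [F → h F h]
hhhhhhhhFhhhhhhh ⇒ hhhhhhhhhFhhhhhhhh   [F → h F h]
hhhhhhhhhFhhhhhhhh ⇒ hhhhhhhhhrhhhhhhhh   [F → r]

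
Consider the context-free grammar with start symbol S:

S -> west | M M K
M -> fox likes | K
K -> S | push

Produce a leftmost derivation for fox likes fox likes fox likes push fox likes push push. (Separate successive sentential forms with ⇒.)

S ⇒ M M K ⇒ fox likes M K ⇒ fox likes K K ⇒ fox likes S K ⇒ fox likes M M K K ⇒ fox likes K M K K ⇒ fox likes S M K K ⇒ fox likes M M K M K K ⇒ fox likes fox likes M K M K K ⇒ fox likes fox likes fox likes K M K K ⇒ fox likes fox likes fox likes push M K K ⇒ fox likes fox likes fox likes push fox likes K K ⇒ fox likes fox likes fox likes push fox likes push K ⇒ fox likes fox likes fox likes push fox likes push push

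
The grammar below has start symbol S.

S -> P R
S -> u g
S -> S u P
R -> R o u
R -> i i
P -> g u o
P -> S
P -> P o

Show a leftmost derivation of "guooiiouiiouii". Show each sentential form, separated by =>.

S => PR => SR => PRR => SRR => PRRR => PoRRR => guooRRR => guooRouRR => guooiiouRR => guooiiouRouR => guooiiouiiouR => guooiiouiiouii

S => PR   [S -> P R]
PR => SR   [P -> S]
SR => PRR   [S -> P R]
PRR => SRR   [P -> S]
SRR => PRRR   [S -> P R]
PRRR => PoRRR   [P -> P o]
PoRRR => guooRRR   [P -> g u o]
guooRRR => guooRouRR   [R -> R o u]
guooRouRR => guooiiouRR   [R -> i i]
guooiiouRR => guooiiouRouR   [R -> R o u]
guooiiouRouR => guooiiouiiouR   [R -> i i]
guooiiouiiouR => guooiiouiiouii   [R -> i i]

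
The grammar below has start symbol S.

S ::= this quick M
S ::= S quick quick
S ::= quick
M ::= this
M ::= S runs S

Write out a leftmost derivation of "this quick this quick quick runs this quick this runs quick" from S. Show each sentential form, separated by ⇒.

S ⇒ this quick M ⇒ this quick S runs S ⇒ this quick this quick M runs S ⇒ this quick this quick S runs S runs S ⇒ this quick this quick quick runs S runs S ⇒ this quick this quick quick runs this quick M runs S ⇒ this quick this quick quick runs this quick this runs S ⇒ this quick this quick quick runs this quick this runs quick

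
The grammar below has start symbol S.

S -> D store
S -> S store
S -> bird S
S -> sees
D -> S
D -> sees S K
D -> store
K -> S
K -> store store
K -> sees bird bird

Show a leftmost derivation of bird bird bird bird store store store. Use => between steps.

S => bird S   [S -> bird S]
bird S => bird bird S   [S -> bird S]
bird bird S => bird bird bird S   [S -> bird S]
bird bird bird S => bird bird bird D store   [S -> D store]
bird bird bird D store => bird bird bird S store   [D -> S]
bird bird bird S store => bird bird bird bird S store   [S -> bird S]
bird bird bird bird S store => bird bird bird bird D store store   [S -> D store]
bird bird bird bird D store store => bird bird bird bird store store store   [D -> store]

S => bird S => bird bird S => bird bird bird S => bird bird bird D store => bird bird bird S store => bird bird bird bird S store => bird bird bird bird D store store => bird bird bird bird store store store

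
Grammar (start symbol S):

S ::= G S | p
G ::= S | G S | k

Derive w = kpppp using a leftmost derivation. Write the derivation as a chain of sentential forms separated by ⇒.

S ⇒ GS ⇒ GSS ⇒ GSSS ⇒ GSSSS ⇒ kSSSS ⇒ kpSSS ⇒ kppSS ⇒ kpppS ⇒ kpppp

S ⇒ GS   [S ::= G S]
GS ⇒ GSS   [G ::= G S]
GSS ⇒ GSSS   [G ::= G S]
GSSS ⇒ GSSSS   [G ::= G S]
GSSSS ⇒ kSSSS   [G ::= k]
kSSSS ⇒ kpSSS   [S ::= p]
kpSSS ⇒ kppSS   [S ::= p]
kppSS ⇒ kpppS   [S ::= p]
kpppS ⇒ kpppp   [S ::= p]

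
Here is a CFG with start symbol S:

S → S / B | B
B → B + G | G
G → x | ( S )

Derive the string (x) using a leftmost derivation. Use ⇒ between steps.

S ⇒ B   [S → B]
B ⇒ G   [B → G]
G ⇒ (S)   [G → ( S )]
(S) ⇒ (B)   [S → B]
(B) ⇒ (G)   [B → G]
(G) ⇒ (x)   [G → x]

S ⇒ B ⇒ G ⇒ (S) ⇒ (B) ⇒ (G) ⇒ (x)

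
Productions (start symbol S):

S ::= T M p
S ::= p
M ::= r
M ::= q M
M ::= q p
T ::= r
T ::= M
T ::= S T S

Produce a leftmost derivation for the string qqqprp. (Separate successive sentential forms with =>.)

S => TMp   [S ::= T M p]
TMp => MMp   [T ::= M]
MMp => qMMp   [M ::= q M]
qMMp => qqMMp   [M ::= q M]
qqMMp => qqqpMp   [M ::= q p]
qqqpMp => qqqprp   [M ::= r]

S=>TMp=>MMp=>qMMp=>qqMMp=>qqqpMp=>qqqprp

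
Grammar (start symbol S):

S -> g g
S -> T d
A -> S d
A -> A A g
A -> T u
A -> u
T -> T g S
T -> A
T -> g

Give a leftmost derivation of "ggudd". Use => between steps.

S => Td => TgSd => ggSd => ggTdd => ggAdd => ggudd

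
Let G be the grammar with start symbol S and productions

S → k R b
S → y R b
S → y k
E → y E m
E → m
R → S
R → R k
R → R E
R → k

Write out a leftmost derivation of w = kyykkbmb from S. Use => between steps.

S => kRb => kREb => kSEb => kyRbEb => kyRkbEb => kySkbEb => kyykkbEb => kyykkbmb

S => kRb   [S → k R b]
kRb => kREb   [R → R E]
kREb => kSEb   [R → S]
kSEb => kyRbEb   [S → y R b]
kyRbEb => kyRkbEb   [R → R k]
kyRkbEb => kySkbEb   [R → S]
kySkbEb => kyykkbEb   [S → y k]
kyykkbEb => kyykkbmb   [E → m]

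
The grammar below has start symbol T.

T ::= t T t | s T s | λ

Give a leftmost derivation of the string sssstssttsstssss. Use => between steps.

T => sTs => ssTss => sssTsss => ssssTssss => sssstTtssss => sssstsTstssss => sssstssTsstssss => sssstsstTtsstssss => sssstssttsstssss

T => sTs   [T ::= s T s]
sTs => ssTss   [T ::= s T s]
ssTss => sssTsss   [T ::= s T s]
sssTsss => ssssTssss   [T ::= s T s]
ssssTssss => sssstTtssss   [T ::= t T t]
sssstTtssss => sssstsTstssss   [T ::= s T s]
sssstsTstssss => sssstssTsstssss   [T ::= s T s]
sssstssTsstssss => sssstsstTtsstssss   [T ::= t T t]
sssstsstTtsstssss => sssstssttsstssss   [T ::= λ]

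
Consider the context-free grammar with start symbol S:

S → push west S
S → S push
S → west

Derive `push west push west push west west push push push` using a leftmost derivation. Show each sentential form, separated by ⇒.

S ⇒ S push ⇒ push west S push ⇒ push west push west S push ⇒ push west push west S push push ⇒ push west push west push west S push push ⇒ push west push west push west S push push push ⇒ push west push west push west west push push push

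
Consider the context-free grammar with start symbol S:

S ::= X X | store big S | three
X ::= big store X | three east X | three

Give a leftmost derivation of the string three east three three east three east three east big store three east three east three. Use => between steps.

S => X X => three east X X => three east three X => three east three three east X => three east three three east three east X => three east three three east three east three east X => three east three three east three east three east big store X => three east three three east three east three east big store three east X => three east three three east three east three east big store three east three east X => three east three three east three east three east big store three east three east three

S => X X   [S ::= X X]
X X => three east X X   [X ::= three east X]
three east X X => three east three X   [X ::= three]
three east three X => three east three three east X   [X ::= three east X]
three east three three east X => three east three three east three east X   [X ::= three east X]
three east three three east three east X => three east three three east three east three east X   [X ::= three east X]
three east three three east three east three east X => three east three three east three east three east big store X   [X ::= big store X]
three east three three east three east three east big store X => three east three three east three east three east big store three east X   [X ::= three east X]
three east three three east three east three east big store three east X => three east three three east three east three east big store three east three east X   [X ::= three east X]
three east three three east three east three east big store three east three east X => three east three three east three east three east big store three east three east three   [X ::= three]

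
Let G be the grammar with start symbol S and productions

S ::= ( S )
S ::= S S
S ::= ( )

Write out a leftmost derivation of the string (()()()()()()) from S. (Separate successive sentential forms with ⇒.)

S⇒(S)⇒(SS)⇒(()S)⇒(()SS)⇒(()SSS)⇒(()SSSS)⇒(()SSSSS)⇒(()()SSSS)⇒(()()()SSS)⇒(()()()()SS)⇒(()()()()()S)⇒(()()()()()())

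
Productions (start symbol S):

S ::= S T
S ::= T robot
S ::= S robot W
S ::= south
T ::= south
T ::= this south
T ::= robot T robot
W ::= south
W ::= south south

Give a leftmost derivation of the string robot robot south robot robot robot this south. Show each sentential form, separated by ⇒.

S ⇒ S T ⇒ T robot T ⇒ robot T robot robot T ⇒ robot robot T robot robot robot T ⇒ robot robot south robot robot robot T ⇒ robot robot south robot robot robot this south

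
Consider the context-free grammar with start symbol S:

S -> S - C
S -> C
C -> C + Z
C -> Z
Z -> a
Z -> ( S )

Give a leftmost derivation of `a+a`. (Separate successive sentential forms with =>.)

S => C => C+Z => Z+Z => a+Z => a+a

S => C   [S -> C]
C => C+Z   [C -> C + Z]
C+Z => Z+Z   [C -> Z]
Z+Z => a+Z   [Z -> a]
a+Z => a+a   [Z -> a]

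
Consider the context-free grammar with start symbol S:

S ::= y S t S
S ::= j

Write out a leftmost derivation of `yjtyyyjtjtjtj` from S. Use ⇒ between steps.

S ⇒ yStS ⇒ yjtS ⇒ yjtyStS ⇒ yjtyyStStS ⇒ yjtyyyStStStS ⇒ yjtyyyjtStStS ⇒ yjtyyyjtjtStS ⇒ yjtyyyjtjtjtS ⇒ yjtyyyjtjtjtj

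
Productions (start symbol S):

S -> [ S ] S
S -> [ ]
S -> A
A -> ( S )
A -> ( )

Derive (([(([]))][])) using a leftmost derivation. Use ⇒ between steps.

S ⇒ A ⇒ (S) ⇒ (A) ⇒ ((S)) ⇒ (([S]S)) ⇒ (([A]S)) ⇒ (([(S)]S)) ⇒ (([(A)]S)) ⇒ (([((S))]S)) ⇒ (([(([]))]S)) ⇒ (([(([]))][]))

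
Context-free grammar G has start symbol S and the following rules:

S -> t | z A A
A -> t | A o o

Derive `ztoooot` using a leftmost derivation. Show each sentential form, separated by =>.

S => zAA => zAooA => zAooooA => ztooooA => ztoooot

S => zAA   [S -> z A A]
zAA => zAooA   [A -> A o o]
zAooA => zAooooA   [A -> A o o]
zAooooA => ztooooA   [A -> t]
ztooooA => ztoooot   [A -> t]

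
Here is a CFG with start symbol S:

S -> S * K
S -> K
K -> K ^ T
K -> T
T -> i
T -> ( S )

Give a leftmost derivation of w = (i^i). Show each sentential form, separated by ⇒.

S ⇒ K ⇒ T ⇒ (S) ⇒ (K) ⇒ (K^T) ⇒ (T^T) ⇒ (i^T) ⇒ (i^i)

S ⇒ K   [S -> K]
K ⇒ T   [K -> T]
T ⇒ (S)   [T -> ( S )]
(S) ⇒ (K)   [S -> K]
(K) ⇒ (K^T)   [K -> K ^ T]
(K^T) ⇒ (T^T)   [K -> T]
(T^T) ⇒ (i^T)   [T -> i]
(i^T) ⇒ (i^i)   [T -> i]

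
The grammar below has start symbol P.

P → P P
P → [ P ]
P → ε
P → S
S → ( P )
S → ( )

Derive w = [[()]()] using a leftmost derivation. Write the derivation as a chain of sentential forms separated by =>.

P=>[P]=>[PP]=>[PPP]=>[[P]PP]=>[[S]PP]=>[[()]PP]=>[[()]P]=>[[()]S]=>[[()]()]

P => [P]   [P → [ P ]]
[P] => [PP]   [P → P P]
[PP] => [PPP]   [P → P P]
[PPP] => [[P]PP]   [P → [ P ]]
[[P]PP] => [[S]PP]   [P → S]
[[S]PP] => [[()]PP]   [S → ( )]
[[()]PP] => [[()]P]   [P → ε]
[[()]P] => [[()]S]   [P → S]
[[()]S] => [[()]()]   [S → ( )]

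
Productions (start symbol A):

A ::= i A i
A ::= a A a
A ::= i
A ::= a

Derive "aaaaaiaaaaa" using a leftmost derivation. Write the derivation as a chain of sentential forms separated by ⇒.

A⇒aAa⇒aaAaa⇒aaaAaaa⇒aaaaAaaaa⇒aaaaaAaaaaa⇒aaaaaiaaaaa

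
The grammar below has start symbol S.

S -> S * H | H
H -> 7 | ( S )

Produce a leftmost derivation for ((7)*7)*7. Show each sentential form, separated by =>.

S => S*H => H*H => (S)*H => (S*H)*H => (H*H)*H => ((S)*H)*H => ((H)*H)*H => ((7)*H)*H => ((7)*7)*H => ((7)*7)*7

S => S*H   [S -> S * H]
S*H => H*H   [S -> H]
H*H => (S)*H   [H -> ( S )]
(S)*H => (S*H)*H   [S -> S * H]
(S*H)*H => (H*H)*H   [S -> H]
(H*H)*H => ((S)*H)*H   [H -> ( S )]
((S)*H)*H => ((H)*H)*H   [S -> H]
((H)*H)*H => ((7)*H)*H   [H -> 7]
((7)*H)*H => ((7)*7)*H   [H -> 7]
((7)*7)*H => ((7)*7)*7   [H -> 7]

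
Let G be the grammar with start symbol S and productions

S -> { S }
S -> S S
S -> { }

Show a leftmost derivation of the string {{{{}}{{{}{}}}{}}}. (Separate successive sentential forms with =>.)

S => {S} => {{S}} => {{SS}} => {{SSS}} => {{{S}SS}} => {{{{}}SS}} => {{{{}}{S}S}} => {{{{}}{{S}}S}} => {{{{}}{{SS}}S}} => {{{{}}{{{}S}}S}} => {{{{}}{{{}{}}}S}} => {{{{}}{{{}{}}}{}}}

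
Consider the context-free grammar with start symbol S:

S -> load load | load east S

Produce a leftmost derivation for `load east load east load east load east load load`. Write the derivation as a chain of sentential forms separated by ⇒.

S ⇒ load east S   [S -> load east S]
load east S ⇒ load east load east S   [S -> load east S]
load east load east S ⇒ load east load east load east S   [S -> load east S]
load east load east load east S ⇒ load east load east load east load east S   [S -> load east S]
load east load east load east load east S ⇒ load east load east load east load east load load   [S -> load load]

S ⇒ load east S ⇒ load east load east S ⇒ load east load east load east S ⇒ load east load east load east load east S ⇒ load east load east load east load east load load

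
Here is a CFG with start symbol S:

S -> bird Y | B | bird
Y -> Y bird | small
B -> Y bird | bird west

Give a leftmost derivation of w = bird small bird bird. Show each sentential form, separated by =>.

S => bird Y   [S -> bird Y]
bird Y => bird Y bird   [Y -> Y bird]
bird Y bird => bird Y bird bird   [Y -> Y bird]
bird Y bird bird => bird small bird bird   [Y -> small]

S => bird Y => bird Y bird => bird Y bird bird => bird small bird bird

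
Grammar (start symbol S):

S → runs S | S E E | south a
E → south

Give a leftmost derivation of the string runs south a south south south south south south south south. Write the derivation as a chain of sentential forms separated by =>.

S => S E E => runs S E E => runs S E E E E => runs S E E E E E E => runs S E E E E E E E E => runs south a E E E E E E E E => runs south a south E E E E E E E => runs south a south south E E E E E E => runs south a south south south E E E E E => runs south a south south south south E E E E => runs south a south south south south south E E E => runs south a south south south south south south E E => runs south a south south south south south south south E => runs south a south south south south south south south south

S => S E E   [S → S E E]
S E E => runs S E E   [S → runs S]
runs S E E => runs S E E E E   [S → S E E]
runs S E E E E => runs S E E E E E E   [S → S E E]
runs S E E E E E E => runs S E E E E E E E E   [S → S E E]
runs S E E E E E E E E => runs south a E E E E E E E E   [S → south a]
runs south a E E E E E E E E => runs south a south E E E E E E E   [E → south]
runs south a south E E E E E E E => runs south a south south E E E E E E   [E → south]
runs south a south south E E E E E E => runs south a south south south E E E E E   [E → south]
runs south a south south south E E E E E => runs south a south south south south E E E E   [E → south]
runs south a south south south south E E E E => runs south a south south south south south E E E   [E → south]
runs south a south south south south south E E E => runs south a south south south south south south E E   [E → south]
runs south a south south south south south south E E => runs south a south south south south south south south E   [E → south]
runs south a south south south south south south south E => runs south a south south south south south south south south   [E → south]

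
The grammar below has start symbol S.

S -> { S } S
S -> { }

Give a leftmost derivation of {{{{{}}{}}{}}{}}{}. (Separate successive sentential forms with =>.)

S => {S}S   [S -> { S } S]
{S}S => {{S}S}S   [S -> { S } S]
{{S}S}S => {{{S}S}S}S   [S -> { S } S]
{{{S}S}S}S => {{{{S}S}S}S}S   [S -> { S } S]
{{{{S}S}S}S}S => {{{{{}}S}S}S}S   [S -> { }]
{{{{{}}S}S}S}S => {{{{{}}{}}S}S}S   [S -> { }]
{{{{{}}{}}S}S}S => {{{{{}}{}}{}}S}S   [S -> { }]
{{{{{}}{}}{}}S}S => {{{{{}}{}}{}}{}}S   [S -> { }]
{{{{{}}{}}{}}{}}S => {{{{{}}{}}{}}{}}{}   [S -> { }]

S => {S}S => {{S}S}S => {{{S}S}S}S => {{{{S}S}S}S}S => {{{{{}}S}S}S}S => {{{{{}}{}}S}S}S => {{{{{}}{}}{}}S}S => {{{{{}}{}}{}}{}}S => {{{{{}}{}}{}}{}}{}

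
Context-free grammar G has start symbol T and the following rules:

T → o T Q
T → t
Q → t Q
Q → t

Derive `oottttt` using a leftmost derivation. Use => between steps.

T => oTQ   [T → o T Q]
oTQ => ooTQQ   [T → o T Q]
ooTQQ => ootQQ   [T → t]
ootQQ => oottQQ   [Q → t Q]
oottQQ => ootttQQ   [Q → t Q]
ootttQQ => oottttQ   [Q → t]
oottttQ => oottttt   [Q → t]

T => oTQ => ooTQQ => ootQQ => oottQQ => ootttQQ => oottttQ => oottttt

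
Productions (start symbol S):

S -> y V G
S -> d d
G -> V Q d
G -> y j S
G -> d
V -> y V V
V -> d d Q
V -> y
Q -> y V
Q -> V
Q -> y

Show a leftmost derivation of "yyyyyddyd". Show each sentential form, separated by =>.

S => yVG => yyVVG => yyyVG => yyyyVVG => yyyyyVG => yyyyyddQG => yyyyyddyG => yyyyyddyd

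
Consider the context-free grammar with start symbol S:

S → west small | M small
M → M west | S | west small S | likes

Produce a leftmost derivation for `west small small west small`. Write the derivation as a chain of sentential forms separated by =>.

S => M small   [S → M small]
M small => M west small   [M → M west]
M west small => S west small   [M → S]
S west small => M small west small   [S → M small]
M small west small => S small west small   [M → S]
S small west small => west small small west small   [S → west small]

S => M small => M west small => S west small => M small west small => S small west small => west small small west small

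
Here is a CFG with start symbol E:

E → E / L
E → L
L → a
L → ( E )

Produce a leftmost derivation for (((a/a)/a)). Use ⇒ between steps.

E ⇒ L ⇒ (E) ⇒ (L) ⇒ ((E)) ⇒ ((E/L)) ⇒ ((L/L)) ⇒ (((E)/L)) ⇒ (((E/L)/L)) ⇒ (((L/L)/L)) ⇒ (((a/L)/L)) ⇒ (((a/a)/L)) ⇒ (((a/a)/a))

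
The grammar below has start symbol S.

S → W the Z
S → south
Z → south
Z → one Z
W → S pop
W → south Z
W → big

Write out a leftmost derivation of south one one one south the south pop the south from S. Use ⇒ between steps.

S ⇒ W the Z ⇒ S pop the Z ⇒ W the Z pop the Z ⇒ south Z the Z pop the Z ⇒ south one Z the Z pop the Z ⇒ south one one Z the Z pop the Z ⇒ south one one one Z the Z pop the Z ⇒ south one one one south the Z pop the Z ⇒ south one one one south the south pop the Z ⇒ south one one one south the south pop the south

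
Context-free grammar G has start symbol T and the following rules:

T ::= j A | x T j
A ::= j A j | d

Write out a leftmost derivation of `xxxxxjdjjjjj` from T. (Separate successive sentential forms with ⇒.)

T ⇒ xTj ⇒ xxTjj ⇒ xxxTjjj ⇒ xxxxTjjjj ⇒ xxxxxTjjjjj ⇒ xxxxxjAjjjjj ⇒ xxxxxjdjjjjj

T ⇒ xTj   [T ::= x T j]
xTj ⇒ xxTjj   [T ::= x T j]
xxTjj ⇒ xxxTjjj   [T ::= x T j]
xxxTjjj ⇒ xxxxTjjjj   [T ::= x T j]
xxxxTjjjj ⇒ xxxxxTjjjjj   [T ::= x T j]
xxxxxTjjjjj ⇒ xxxxxjAjjjjj   [T ::= j A]
xxxxxjAjjjjj ⇒ xxxxxjdjjjjj   [A ::= d]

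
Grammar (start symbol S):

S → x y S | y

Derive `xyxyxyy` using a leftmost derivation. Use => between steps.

S => xyS   [S → x y S]
xyS => xyxyS   [S → x y S]
xyxyS => xyxyxyS   [S → x y S]
xyxyxyS => xyxyxyy   [S → y]

S=>xyS=>xyxyS=>xyxyxyS=>xyxyxyy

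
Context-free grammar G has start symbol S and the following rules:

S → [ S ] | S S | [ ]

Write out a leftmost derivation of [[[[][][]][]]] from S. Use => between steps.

S=>[S]=>[[S]]=>[[SS]]=>[[[S]S]]=>[[[SS]S]]=>[[[SSS]S]]=>[[[[]SS]S]]=>[[[[][]S]S]]=>[[[[][][]]S]]=>[[[[][][]][]]]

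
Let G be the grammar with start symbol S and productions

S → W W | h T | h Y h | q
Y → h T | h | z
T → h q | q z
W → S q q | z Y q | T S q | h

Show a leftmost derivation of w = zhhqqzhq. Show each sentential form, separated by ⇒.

S ⇒ WW   [S → W W]
WW ⇒ zYqW   [W → z Y q]
zYqW ⇒ zhTqW   [Y → h T]
zhTqW ⇒ zhhqqW   [T → h q]
zhhqqW ⇒ zhhqqzYq   [W → z Y q]
zhhqqzYq ⇒ zhhqqzhq   [Y → h]

S ⇒ WW ⇒ zYqW ⇒ zhTqW ⇒ zhhqqW ⇒ zhhqqzYq ⇒ zhhqqzhq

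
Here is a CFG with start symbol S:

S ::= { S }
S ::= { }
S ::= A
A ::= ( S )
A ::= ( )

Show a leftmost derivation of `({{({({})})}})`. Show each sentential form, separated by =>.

S => A   [S ::= A]
A => (S)   [A ::= ( S )]
(S) => ({S})   [S ::= { S }]
({S}) => ({{S}})   [S ::= { S }]
({{S}}) => ({{A}})   [S ::= A]
({{A}}) => ({{(S)}})   [A ::= ( S )]
({{(S)}}) => ({{({S})}})   [S ::= { S }]
({{({S})}}) => ({{({A})}})   [S ::= A]
({{({A})}}) => ({{({(S)})}})   [A ::= ( S )]
({{({(S)})}}) => ({{({({})})}})   [S ::= { }]

S=>A=>(S)=>({S})=>({{S}})=>({{A}})=>({{(S)}})=>({{({S})}})=>({{({A})}})=>({{({(S)})}})=>({{({({})})}})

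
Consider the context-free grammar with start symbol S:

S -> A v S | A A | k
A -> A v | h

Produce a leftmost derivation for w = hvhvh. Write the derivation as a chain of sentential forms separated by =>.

S => AvS => hvS => hvAA => hvAvA => hvhvA => hvhvh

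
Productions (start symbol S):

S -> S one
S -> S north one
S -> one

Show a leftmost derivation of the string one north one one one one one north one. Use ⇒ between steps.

S ⇒ S north one ⇒ S one north one ⇒ S one one north one ⇒ S one one one north one ⇒ S one one one one north one ⇒ S north one one one one one north one ⇒ one north one one one one one north one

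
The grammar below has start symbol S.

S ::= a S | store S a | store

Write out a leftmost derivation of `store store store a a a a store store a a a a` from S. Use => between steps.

S => store S a   [S ::= store S a]
store S a => store store S a a   [S ::= store S a]
store store S a a => store store store S a a a   [S ::= store S a]
store store store S a a a => store store store a S a a a   [S ::= a S]
store store store a S a a a => store store store a a S a a a   [S ::= a S]
store store store a a S a a a => store store store a a a S a a a   [S ::= a S]
store store store a a a S a a a => store store store a a a a S a a a   [S ::= a S]
store store store a a a a S a a a => store store store a a a a store S a a a a   [S ::= store S a]
store store store a a a a store S a a a a => store store store a a a a store store a a a a   [S ::= store]

S => store S a => store store S a a => store store store S a a a => store store store a S a a a => store store store a a S a a a => store store store a a a S a a a => store store store a a a a S a a a => store store store a a a a store S a a a a => store store store a a a a store store a a a a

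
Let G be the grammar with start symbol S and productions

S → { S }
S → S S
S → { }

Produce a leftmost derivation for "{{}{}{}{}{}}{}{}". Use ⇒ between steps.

S ⇒ SS ⇒ SSS ⇒ {S}SS ⇒ {SS}SS ⇒ {{}S}SS ⇒ {{}SS}SS ⇒ {{}SSS}SS ⇒ {{}SSSS}SS ⇒ {{}{}SSS}SS ⇒ {{}{}{}SS}SS ⇒ {{}{}{}{}S}SS ⇒ {{}{}{}{}{}}SS ⇒ {{}{}{}{}{}}{}S ⇒ {{}{}{}{}{}}{}{}

S ⇒ SS   [S → S S]
SS ⇒ SSS   [S → S S]
SSS ⇒ {S}SS   [S → { S }]
{S}SS ⇒ {SS}SS   [S → S S]
{SS}SS ⇒ {{}S}SS   [S → { }]
{{}S}SS ⇒ {{}SS}SS   [S → S S]
{{}SS}SS ⇒ {{}SSS}SS   [S → S S]
{{}SSS}SS ⇒ {{}SSSS}SS   [S → S S]
{{}SSSS}SS ⇒ {{}{}SSS}SS   [S → { }]
{{}{}SSS}SS ⇒ {{}{}{}SS}SS   [S → { }]
{{}{}{}SS}SS ⇒ {{}{}{}{}S}SS   [S → { }]
{{}{}{}{}S}SS ⇒ {{}{}{}{}{}}SS   [S → { }]
{{}{}{}{}{}}SS ⇒ {{}{}{}{}{}}{}S   [S → { }]
{{}{}{}{}{}}{}S ⇒ {{}{}{}{}{}}{}{}   [S → { }]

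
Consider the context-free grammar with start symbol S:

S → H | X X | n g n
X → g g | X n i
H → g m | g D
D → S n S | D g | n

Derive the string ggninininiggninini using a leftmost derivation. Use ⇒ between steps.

S ⇒ XX ⇒ XniX ⇒ XniniX ⇒ XnininiX ⇒ XninininiX ⇒ ggninininiX ⇒ ggninininiXni ⇒ ggninininiXnini ⇒ ggninininiXninini ⇒ ggninininiggninini

S ⇒ XX   [S → X X]
XX ⇒ XniX   [X → X n i]
XniX ⇒ XniniX   [X → X n i]
XniniX ⇒ XnininiX   [X → X n i]
XnininiX ⇒ XninininiX   [X → X n i]
XninininiX ⇒ ggninininiX   [X → g g]
ggninininiX ⇒ ggninininiXni   [X → X n i]
ggninininiXni ⇒ ggninininiXnini   [X → X n i]
ggninininiXnini ⇒ ggninininiXninini   [X → X n i]
ggninininiXninini ⇒ ggninininiggninini   [X → g g]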